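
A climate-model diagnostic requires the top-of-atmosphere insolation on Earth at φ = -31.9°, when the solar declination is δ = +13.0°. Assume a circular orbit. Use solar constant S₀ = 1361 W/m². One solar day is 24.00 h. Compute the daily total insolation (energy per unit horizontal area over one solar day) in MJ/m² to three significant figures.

cos H₀ = −tan(-31.9°) tan(+13.000°) = 0.1437, H₀ = 1.4266 rad.
Bracket: H₀ sin φ sin δ + cos φ cos δ sin H₀ = 1.4266×-0.52844×0.22495 + 0.84897×0.97437×0.98962 = -0.169584 + 0.818624 = 0.649040.
Q̄ = (S₀/π) × [bracket] = (1361/π) × 0.649040 = 281.18 W/m².
Daily total = Q̄ × 24.00 h × 3600 s/h = 281.18 × 24.00 × 3600 / 10⁶ = 24.29 MJ/m².

24.3 MJ/m²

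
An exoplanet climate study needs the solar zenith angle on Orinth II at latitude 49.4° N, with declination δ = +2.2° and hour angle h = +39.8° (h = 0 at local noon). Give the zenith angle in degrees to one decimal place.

θ_z = 58.1°

cos θ_z = sin φ sin δ + cos φ cos δ cos h = 0.029147 + 0.499611 = 0.528758.
θ_z = arccos(0.528758) = 58.1°.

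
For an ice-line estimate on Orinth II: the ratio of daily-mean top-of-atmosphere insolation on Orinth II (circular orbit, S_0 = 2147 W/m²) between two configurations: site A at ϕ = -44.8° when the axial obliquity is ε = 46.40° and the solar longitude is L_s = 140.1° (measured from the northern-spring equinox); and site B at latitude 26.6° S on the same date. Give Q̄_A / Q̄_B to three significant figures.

— Configuration A (ϕ=-44.8°):
Solar declination: sin δ = sin ε · sin L_s = sin 46.40° × sin 140.1° = 0.46452, so δ = +27.679°.
cos h₀ = −tan(-44.8°) tan(+27.679°) = 0.5209, h₀ = 1.0229 rad.
Bracket: h₀ sin ϕ sin δ + cos ϕ cos δ sin h₀ = 1.0229×-0.70463×0.46452 + 0.70957×0.88556×0.85362 = -0.334810 + 0.536386 = 0.201576.
Q̄ = (S_0/π) × [bracket] = (2147/π) × 0.201576 = 137.76 W/m².
— Configuration B (ϕ=-26.6°):
cos h₀ = −tan(-26.6°) tan(+27.679°) = 0.2627, h₀ = 1.3050 rad.
Bracket: h₀ sin ϕ sin δ + cos ϕ cos δ sin h₀ = 1.3050×-0.44776×0.46452 + 0.89415×0.88556×0.96488 = -0.271431 + 0.764015 = 0.492584.
Q̄ = (S_0/π) × [bracket] = (2147/π) × 0.492584 = 336.64 W/m².
Ratio Q̄_A / Q̄_B = 137.76 / 336.64 = 0.4092.

Q̄_A / Q̄_B ≈ 0.409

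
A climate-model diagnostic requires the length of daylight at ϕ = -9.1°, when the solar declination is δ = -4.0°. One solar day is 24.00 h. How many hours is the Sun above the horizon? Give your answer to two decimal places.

cos h₀ = −tan ϕ · tan δ = −tan(-9.1°) × tan(-4.000°) = -0.0112, so h₀ = 1.5820 rad = 90.64°.
Daylight = 2h₀/(2π) × 24.00 h = (1.5820/π) × 24.00 = 12.09 h.

12.09 h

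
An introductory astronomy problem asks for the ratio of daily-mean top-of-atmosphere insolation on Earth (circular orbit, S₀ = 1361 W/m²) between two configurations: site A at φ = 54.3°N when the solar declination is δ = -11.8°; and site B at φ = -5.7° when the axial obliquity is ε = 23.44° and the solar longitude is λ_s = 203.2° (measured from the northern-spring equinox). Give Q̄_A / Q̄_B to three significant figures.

— Configuration A (φ=+54.3°):
cos H₀ = −tan(+54.3°) tan(-11.800°) = 0.2907, H₀ = 1.2758 rad.
Bracket: H₀ sin φ sin δ + cos φ cos δ sin H₀ = 1.2758×0.81208×-0.20450 + 0.58354×0.97887×0.95681 = -0.211873 + 0.546539 = 0.334666.
Q̄ = (S₀/π) × [bracket] = (1361/π) × 0.334666 = 144.98 W/m².
— Configuration B (φ=-5.7°):
Solar declination: sin δ = sin ε · sin λ_s = sin 23.44° × sin 203.2° = -0.15671, so δ = -9.016°.
cos H₀ = −tan(-5.7°) tan(-9.016°) = -0.0158, H₀ = 1.5866 rad.
Bracket: H₀ sin φ sin δ + cos φ cos δ sin H₀ = 1.5866×-0.09932×-0.15671 + 0.99506×0.98765×0.99987 = 0.024695 + 0.982643 = 1.007338.
Q̄ = (S₀/π) × [bracket] = (1361/π) × 1.007338 = 436.40 W/m².
Ratio Q̄_A / Q̄_B = 144.98 / 436.40 = 0.3322.

Q̄_A / Q̄_B ≈ 0.332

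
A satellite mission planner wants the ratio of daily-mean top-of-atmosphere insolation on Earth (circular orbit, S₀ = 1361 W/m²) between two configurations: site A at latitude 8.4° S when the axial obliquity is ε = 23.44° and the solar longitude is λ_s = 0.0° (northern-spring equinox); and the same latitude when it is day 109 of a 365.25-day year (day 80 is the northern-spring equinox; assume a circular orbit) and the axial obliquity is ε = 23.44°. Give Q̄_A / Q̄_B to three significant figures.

— Configuration A (φ=-8.4°):
Solar declination: sin δ = sin ε · sin λ_s = sin 23.44° × sin 0.0° = 0.00000, so δ = +0.000°.
cos H₀ = −tan(-8.4°) tan(+0.000°) = 0.0000, H₀ = 1.5708 rad.
Bracket: H₀ sin φ sin δ + cos φ cos δ sin H₀ = 1.5708×-0.14608×0.00000 + 0.98927×1.00000×1.00000 = -0.000000 + 0.989270 = 0.989270.
Q̄ = (S₀/π) × [bracket] = (1361/π) × 0.989270 = 428.57 W/m².
— Configuration B (φ=-8.4°):
Solar longitude: λ_s = 360° × (109 − 80)/365.25 = 28.583°.
sin δ = sin 23.44° × sin 28.583° = 0.19032, so δ = +10.971°.
cos H₀ = −tan(-8.4°) tan(+10.971°) = 0.0286, H₀ = 1.5422 rad.
Bracket: H₀ sin φ sin δ + cos φ cos δ sin H₀ = 1.5422×-0.14608×0.19032 + 0.98927×0.98172×0.99959 = -0.042876 + 0.970788 = 0.927912.
Q̄ = (S₀/π) × [bracket] = (1361/π) × 0.927912 = 401.99 W/m².
Ratio Q̄_A / Q̄_B = 428.57 / 401.99 = 1.066.

Q̄_A / Q̄_B ≈ 1.07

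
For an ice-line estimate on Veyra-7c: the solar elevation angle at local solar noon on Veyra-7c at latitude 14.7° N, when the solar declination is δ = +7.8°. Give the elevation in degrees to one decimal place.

83.1°

At local noon the hour angle is zero, so the zenith angle equals |ϕ − δ| = |+14.7° − (+7.800°)| = 6.900°.
Elevation = 90° − 6.900° = 83.1°.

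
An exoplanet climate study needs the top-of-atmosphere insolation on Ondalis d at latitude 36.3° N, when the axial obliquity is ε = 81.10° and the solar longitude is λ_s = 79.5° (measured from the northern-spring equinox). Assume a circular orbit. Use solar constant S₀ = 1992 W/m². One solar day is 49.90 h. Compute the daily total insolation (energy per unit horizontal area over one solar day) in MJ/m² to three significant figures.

206 MJ/m²

Solar declination: sin δ = sin ε · sin λ_s = sin 81.10° × sin 79.5° = 0.97142, so δ = +76.268°.
cos H₀ = −tan(+36.3°) tan(+76.268°) = -3.0060 ≤ −1 ⇒ polar day, H₀ = π.
Bracket: H₀ sin φ sin δ + cos φ cos δ sin H₀ = 3.1416×0.59201×0.97142 + 0.80593×0.23738×0.00000 = 1.806704 + 0.000000 = 1.806704.
Q̄ = (S₀/π) × [bracket] = (1992/π) × 1.806704 = 1145.6 W/m².
Daily total = Q̄ × 49.90 h × 3600 s/h = 1145.6 × 49.90 × 3600 / 10⁶ = 205.8 MJ/m².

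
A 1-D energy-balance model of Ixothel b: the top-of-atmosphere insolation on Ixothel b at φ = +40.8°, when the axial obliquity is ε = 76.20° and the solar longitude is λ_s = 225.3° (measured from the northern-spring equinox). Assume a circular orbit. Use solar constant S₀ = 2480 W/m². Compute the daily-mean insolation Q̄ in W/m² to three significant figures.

Solar declination: sin δ = sin ε · sin λ_s = sin 76.20° × sin 225.3° = -0.69028, so δ = -43.652°.
cos H₀ = −tan(+40.8°) tan(-43.652°) = 0.8235, H₀ = 0.6032 rad.
Bracket: H₀ sin φ sin δ + cos φ cos δ sin H₀ = 0.6032×0.65342×-0.69028 + 0.75700×0.72354×0.56732 = -0.272069 + 0.310732 = 0.038663.
Q̄ = (S₀/π) × [bracket] = (2480/π) × 0.038663 = 30.52 W/m².

Q̄ ≈ 30.5 W/m²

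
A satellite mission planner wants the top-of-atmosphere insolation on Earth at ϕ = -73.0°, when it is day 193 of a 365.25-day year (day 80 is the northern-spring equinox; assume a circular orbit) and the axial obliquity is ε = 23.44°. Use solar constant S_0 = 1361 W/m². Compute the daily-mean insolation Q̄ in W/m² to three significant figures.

Solar longitude: L_s = 360° × (193 − 80)/365.25 = 111.376°.
sin δ = sin 23.44° × sin 111.376° = 0.37042, so δ = +21.742°.
cos h₀ = −tan(-73.0°) tan(+21.742°) = 1.3044 ≥ 1 ⇒ polar night, h₀ = 0 and Q̄ = 0.

Q̄ ≈ 0.00 W/m²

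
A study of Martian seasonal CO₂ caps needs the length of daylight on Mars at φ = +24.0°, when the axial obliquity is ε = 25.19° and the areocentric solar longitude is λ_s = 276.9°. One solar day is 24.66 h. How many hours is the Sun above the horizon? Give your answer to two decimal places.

sin δ = sin 25.19° × sin 276.9° = -0.42254, so δ = -24.995°.
cos H₀ = −tan φ · tan δ = −tan(+24.0°) × tan(-24.995°) = 0.2076, so H₀ = 1.3617 rad = 78.02°.
Daylight = 2H₀/(2π) × 24.66 h = (1.3617/π) × 24.66 = 10.69 h.

10.69 h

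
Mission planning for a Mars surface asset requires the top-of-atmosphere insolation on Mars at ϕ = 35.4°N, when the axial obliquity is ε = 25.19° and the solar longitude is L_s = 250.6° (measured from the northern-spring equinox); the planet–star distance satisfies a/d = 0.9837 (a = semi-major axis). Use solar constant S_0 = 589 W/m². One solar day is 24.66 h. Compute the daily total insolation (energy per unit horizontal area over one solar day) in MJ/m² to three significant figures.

6.73 MJ/m²

Solar declination: sin δ = sin ε · sin L_s = sin 25.19° × sin 250.6° = -0.40146, so δ = -23.669°.
cos h₀ = −tan(+35.4°) tan(-23.669°) = 0.3115, h₀ = 1.2540 rad.
Bracket: h₀ sin ϕ sin δ + cos ϕ cos δ sin h₀ = 1.2540×0.57928×-0.40146 + 0.81513×0.91588×0.95024 = -0.291627 + 0.709412 = 0.417785.
Inverse-square distance factor (a/d)² = 0.9837² = 0.967666.
Q̄ = (S_0/π) × 0.967666 × [bracket] = (589/π) × 0.967666 × 0.417785 = 75.796 W/m².
Daily total = Q̄ × 24.66 h × 3600 s/h = 75.796 × 24.66 × 3600 / 10⁶ = 6.729 MJ/m².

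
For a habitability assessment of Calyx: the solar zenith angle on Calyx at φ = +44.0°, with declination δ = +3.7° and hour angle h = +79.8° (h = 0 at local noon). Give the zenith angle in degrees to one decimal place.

θ_z = 80.1°

cos θ_z = sin φ sin δ + cos φ cos δ cos h = 0.044828 + 0.127119 = 0.171947.
θ_z = arccos(0.171947) = 80.1°.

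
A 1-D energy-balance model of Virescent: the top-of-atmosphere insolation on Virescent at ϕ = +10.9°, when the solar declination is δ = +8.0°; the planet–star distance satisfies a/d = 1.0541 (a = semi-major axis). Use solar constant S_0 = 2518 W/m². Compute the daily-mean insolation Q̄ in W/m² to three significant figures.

Q̄ ≈ 903 W/m²

cos h₀ = −tan(+10.9°) tan(+8.000°) = -0.0271, h₀ = 1.5979 rad.
Bracket: h₀ sin ϕ sin δ + cos ϕ cos δ sin h₀ = 1.5979×0.18910×0.13917 + 0.98196×0.99027×0.99963 = 0.042052 + 0.972046 = 1.014098.
Inverse-square distance factor (a/d)² = 1.0541² = 1.111127.
Q̄ = (S_0/π) × 1.111127 × [bracket] = (2518/π) × 1.111127 × 1.014098 = 903.1 W/m².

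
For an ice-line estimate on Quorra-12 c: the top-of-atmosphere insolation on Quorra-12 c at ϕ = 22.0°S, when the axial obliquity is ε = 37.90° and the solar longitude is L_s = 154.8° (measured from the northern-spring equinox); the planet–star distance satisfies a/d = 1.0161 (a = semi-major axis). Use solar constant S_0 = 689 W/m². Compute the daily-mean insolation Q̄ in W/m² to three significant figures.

Solar declination: sin δ = sin ε · sin L_s = sin 37.90° × sin 154.8° = 0.26155, so δ = +15.162°.
cos h₀ = −tan(-22.0°) tan(+15.162°) = 0.1095, h₀ = 1.4611 rad.
Bracket: h₀ sin ϕ sin δ + cos ϕ cos δ sin h₀ = 1.4611×-0.37461×0.26155 + 0.92718×0.96519×0.99399 = -0.143157 + 0.889526 = 0.746369.
Inverse-square distance factor (a/d)² = 1.0161² = 1.032459.
Q̄ = (S_0/π) × 1.032459 × [bracket] = (689/π) × 1.032459 × 0.746369 = 169.0 W/m².

Q̄ ≈ 169 W/m²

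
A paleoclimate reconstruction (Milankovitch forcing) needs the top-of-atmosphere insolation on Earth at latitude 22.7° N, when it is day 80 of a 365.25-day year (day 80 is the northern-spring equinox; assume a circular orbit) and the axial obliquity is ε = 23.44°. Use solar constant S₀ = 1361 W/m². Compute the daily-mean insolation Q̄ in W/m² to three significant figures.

Q̄ ≈ 400 W/m²

Solar longitude: λ_s = 360° × (80 − 80)/365.25 = 0.000°.
sin δ = sin 23.44° × sin 0.000° = 0.00000, so δ = +0.000°.
cos H₀ = −tan(+22.7°) tan(+0.000°) = -0.0000, H₀ = 1.5708 rad.
Bracket: H₀ sin φ sin δ + cos φ cos δ sin H₀ = 1.5708×0.38591×0.00000 + 0.92254×1.00000×1.00000 = 0.000000 + 0.922540 = 0.922540.
Q̄ = (S₀/π) × [bracket] = (1361/π) × 0.922540 = 399.7 W/m².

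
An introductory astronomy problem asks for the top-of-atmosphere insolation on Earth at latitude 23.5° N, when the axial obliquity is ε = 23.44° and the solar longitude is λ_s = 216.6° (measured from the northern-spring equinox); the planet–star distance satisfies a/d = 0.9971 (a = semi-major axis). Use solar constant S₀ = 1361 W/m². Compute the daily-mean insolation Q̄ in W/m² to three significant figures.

Q̄ ≈ 322 W/m²

Solar declination: sin δ = sin ε · sin λ_s = sin 23.44° × sin 216.6° = -0.23717, so δ = -13.720°.
cos H₀ = −tan(+23.5°) tan(-13.720°) = 0.1062, H₀ = 1.4644 rad.
Bracket: H₀ sin φ sin δ + cos φ cos δ sin H₀ = 1.4644×0.39875×-0.23717 + 0.91706×0.97147×0.99435 = -0.138491 + 0.885863 = 0.747372.
Inverse-square distance factor (a/d)² = 0.9971² = 0.994208.
Q̄ = (S₀/π) × 0.994208 × [bracket] = (1361/π) × 0.994208 × 0.747372 = 321.9 W/m².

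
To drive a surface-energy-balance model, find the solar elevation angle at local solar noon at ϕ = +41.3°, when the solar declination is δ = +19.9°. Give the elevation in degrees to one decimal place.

68.6°

At local noon the hour angle is zero, so the zenith angle equals |ϕ − δ| = |+41.3° − (+19.900°)| = 21.400°.
Elevation = 90° − 21.400° = 68.6°.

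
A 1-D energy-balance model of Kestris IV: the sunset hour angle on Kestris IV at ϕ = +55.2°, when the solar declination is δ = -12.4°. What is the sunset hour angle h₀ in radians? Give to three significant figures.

cos h₀ = −tan ϕ · tan δ = −tan(+55.2°) × tan(-12.400°) = 0.3163, so h₀ = 1.2489 rad = 71.56°.

h₀ = 1.25 rad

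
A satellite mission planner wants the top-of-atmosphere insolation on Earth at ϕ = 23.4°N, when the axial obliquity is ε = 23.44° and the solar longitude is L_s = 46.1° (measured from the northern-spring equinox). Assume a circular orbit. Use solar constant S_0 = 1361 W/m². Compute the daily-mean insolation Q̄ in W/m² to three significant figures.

Solar declination: sin δ = sin ε · sin L_s = sin 23.44° × sin 46.1° = 0.28663, so δ = +16.656°.
cos h₀ = −tan(+23.4°) tan(+16.656°) = -0.1295, h₀ = 1.7006 rad.
Bracket: h₀ sin ϕ sin δ + cos ϕ cos δ sin h₀ = 1.7006×0.39715×0.28663 + 0.91775×0.95804×0.99158 = 0.193588 + 0.871838 = 1.065426.
Q̄ = (S_0/π) × [bracket] = (1361/π) × 1.065426 = 461.6 W/m².

Q̄ ≈ 462 W/m²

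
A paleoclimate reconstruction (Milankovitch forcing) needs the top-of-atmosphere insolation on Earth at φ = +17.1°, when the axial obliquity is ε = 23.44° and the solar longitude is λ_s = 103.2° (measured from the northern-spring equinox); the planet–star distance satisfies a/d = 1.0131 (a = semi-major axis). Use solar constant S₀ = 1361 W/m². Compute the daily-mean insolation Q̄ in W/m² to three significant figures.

Solar declination: sin δ = sin ε · sin λ_s = sin 23.44° × sin 103.2° = 0.38728, so δ = +22.785°.
cos H₀ = −tan(+17.1°) tan(+22.785°) = -0.1292, H₀ = 1.7004 rad.
Bracket: H₀ sin φ sin δ + cos φ cos δ sin H₀ = 1.7004×0.29404×0.38728 + 0.95579×0.92196×0.99162 = 0.193634 + 0.873816 = 1.067450.
Inverse-square distance factor (a/d)² = 1.0131² = 1.026372.
Q̄ = (S₀/π) × 1.026372 × [bracket] = (1361/π) × 1.026372 × 1.067450 = 474.6 W/m².

Q̄ ≈ 475 W/m²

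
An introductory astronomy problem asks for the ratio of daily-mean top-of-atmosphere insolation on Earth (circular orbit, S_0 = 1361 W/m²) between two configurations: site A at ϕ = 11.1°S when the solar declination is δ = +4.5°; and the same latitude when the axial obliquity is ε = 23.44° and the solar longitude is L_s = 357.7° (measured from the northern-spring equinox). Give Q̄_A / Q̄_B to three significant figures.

Q̄_A / Q̄_B ≈ 0.968

— Configuration A (ϕ=-11.1°):
cos h₀ = −tan(-11.1°) tan(+4.500°) = 0.0154, h₀ = 1.5554 rad.
Bracket: h₀ sin ϕ sin δ + cos ϕ cos δ sin h₀ = 1.5554×-0.19252×0.07846 + 0.98129×0.99692×0.99988 = -0.023495 + 0.978150 = 0.954655.
Q̄ = (S_0/π) × [bracket] = (1361/π) × 0.954655 = 413.58 W/m².
— Configuration B (ϕ=-11.1°):
Solar declination: sin δ = sin ε · sin L_s = sin 23.44° × sin 357.7° = -0.01596, so δ = -0.915°.
cos h₀ = −tan(-11.1°) tan(-0.915°) = -0.0031, h₀ = 1.5739 rad.
Bracket: h₀ sin ϕ sin δ + cos ϕ cos δ sin h₀ = 1.5739×-0.19252×-0.01596 + 0.98129×0.99987×1.00000 = 0.004836 + 0.981162 = 0.985998.
Q̄ = (S_0/π) × [bracket] = (1361/π) × 0.985998 = 427.15 W/m².
Ratio Q̄_A / Q̄_B = 413.58 / 427.15 = 0.9682.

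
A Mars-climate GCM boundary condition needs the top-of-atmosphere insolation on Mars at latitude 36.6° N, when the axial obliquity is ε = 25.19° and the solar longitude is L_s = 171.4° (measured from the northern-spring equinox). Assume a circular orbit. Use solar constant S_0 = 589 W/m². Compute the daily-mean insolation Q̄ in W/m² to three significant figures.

Q̄ ≈ 162 W/m²

Solar declination: sin δ = sin ε · sin L_s = sin 25.19° × sin 171.4° = 0.06365, so δ = +3.649°.
cos h₀ = −tan(+36.6°) tan(+3.649°) = -0.0474, h₀ = 1.6182 rad.
Bracket: h₀ sin ϕ sin δ + cos ϕ cos δ sin h₀ = 1.6182×0.59622×0.06365 + 0.80282×0.99797×0.99888 = 0.061410 + 0.800293 = 0.861703.
Q̄ = (S_0/π) × [bracket] = (589/π) × 0.861703 = 161.6 W/m².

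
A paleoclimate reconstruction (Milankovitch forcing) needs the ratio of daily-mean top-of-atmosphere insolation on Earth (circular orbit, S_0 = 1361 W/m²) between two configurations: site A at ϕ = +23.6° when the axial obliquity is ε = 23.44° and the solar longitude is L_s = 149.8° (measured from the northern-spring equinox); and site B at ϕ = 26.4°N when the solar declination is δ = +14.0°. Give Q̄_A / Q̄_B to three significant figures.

Q̄_A / Q̄_B ≈ 0.983

— Configuration A (ϕ=+23.6°):
Solar declination: sin δ = sin ε · sin L_s = sin 23.44° × sin 149.8° = 0.20010, so δ = +11.543°.
cos h₀ = −tan(+23.6°) tan(+11.543°) = -0.0892, h₀ = 1.6601 rad.
Bracket: h₀ sin ϕ sin δ + cos ϕ cos δ sin h₀ = 1.6601×0.40035×0.20010 + 0.91636×0.97978×0.99601 = 0.132991 + 0.894249 = 1.027240.
Q̄ = (S_0/π) × [bracket] = (1361/π) × 1.027240 = 445.02 W/m².
— Configuration B (ϕ=+26.4°):
cos h₀ = −tan(+26.4°) tan(+14.000°) = -0.1238, h₀ = 1.6949 rad.
Bracket: h₀ sin ϕ sin δ + cos ϕ cos δ sin h₀ = 1.6949×0.44464×0.24192 + 0.89571×0.97030×0.99231 = 0.182316 + 0.862424 = 1.044740.
Q̄ = (S_0/π) × [bracket] = (1361/π) × 1.044740 = 452.60 W/m².
Ratio Q̄_A / Q̄_B = 445.02 / 452.60 = 0.9833.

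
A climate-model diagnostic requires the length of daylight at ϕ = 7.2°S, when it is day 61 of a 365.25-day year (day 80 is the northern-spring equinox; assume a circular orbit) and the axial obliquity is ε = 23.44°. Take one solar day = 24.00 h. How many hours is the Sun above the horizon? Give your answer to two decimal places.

12.12 h

Solar longitude: L_s = 360° × (61 − 80)/365.25 = -18.727°, i.e. -18.727° + 360° = 341.273°.
sin δ = sin 23.44° × sin 341.273° = -0.12771, so δ = -7.337°.
cos h₀ = −tan ϕ · tan δ = −tan(-7.2°) × tan(-7.337°) = -0.0163, so h₀ = 1.5871 rad = 90.93°.
Daylight = 2h₀/(2π) × 24.00 h = (1.5871/π) × 24.00 = 12.12 h.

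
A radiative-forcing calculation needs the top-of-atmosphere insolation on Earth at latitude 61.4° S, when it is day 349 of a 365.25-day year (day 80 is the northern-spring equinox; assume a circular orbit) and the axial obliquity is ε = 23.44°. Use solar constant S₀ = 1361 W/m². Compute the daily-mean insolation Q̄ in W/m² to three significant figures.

Q̄ ≈ 491 W/m²

Solar longitude: λ_s = 360° × (349 − 80)/365.25 = 265.133°.
sin δ = sin 23.44° × sin 265.133° = -0.39635, so δ = -23.350°.
cos H₀ = −tan(-61.4°) tan(-23.350°) = -0.7918, H₀ = 2.4846 rad.
Bracket: H₀ sin φ sin δ + cos φ cos δ sin H₀ = 2.4846×-0.87798×-0.39635 + 0.47869×0.91810×0.61076 = 0.864609 + 0.268420 = 1.133029.
Q̄ = (S₀/π) × [bracket] = (1361/π) × 1.133029 = 490.9 W/m².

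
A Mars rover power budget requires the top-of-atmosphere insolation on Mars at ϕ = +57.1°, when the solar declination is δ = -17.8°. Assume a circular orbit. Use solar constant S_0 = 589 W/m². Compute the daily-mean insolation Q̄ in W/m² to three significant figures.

cos h₀ = −tan(+57.1°) tan(-17.800°) = 0.4963, h₀ = 1.0515 rad.
Bracket: h₀ sin ϕ sin δ + cos ϕ cos δ sin h₀ = 1.0515×0.83962×-0.30570 + 0.54317×0.95213×0.86816 = -0.269890 + 0.448985 = 0.179095.
Q̄ = (S_0/π) × [bracket] = (589/π) × 0.179095 = 33.58 W/m².

Q̄ ≈ 33.6 W/m²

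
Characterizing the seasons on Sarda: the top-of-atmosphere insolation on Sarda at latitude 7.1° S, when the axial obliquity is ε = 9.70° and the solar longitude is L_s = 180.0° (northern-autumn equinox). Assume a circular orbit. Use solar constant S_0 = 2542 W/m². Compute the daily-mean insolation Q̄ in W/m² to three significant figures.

Solar declination: sin δ = sin ε · sin L_s = sin 9.70° × sin 180.0° = 0.00000, so δ = +0.000°.
cos h₀ = −tan(-7.1°) tan(+0.000°) = 0.0000, h₀ = 1.5708 rad.
Bracket: h₀ sin ϕ sin δ + cos ϕ cos δ sin h₀ = 1.5708×-0.12360×0.00000 + 0.99233×1.00000×1.00000 = -0.000000 + 0.992330 = 0.992330.
Q̄ = (S_0/π) × [bracket] = (2542/π) × 0.992330 = 802.9 W/m².

Q̄ ≈ 803 W/m²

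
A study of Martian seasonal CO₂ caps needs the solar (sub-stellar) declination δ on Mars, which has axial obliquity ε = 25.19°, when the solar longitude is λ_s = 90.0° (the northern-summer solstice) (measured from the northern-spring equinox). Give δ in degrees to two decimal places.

sin δ = sin ε · sin λ_s = sin 25.19° × sin 90.0° = 0.425621.
δ = arcsin(0.425621) = +25.19°.

δ = +25.19°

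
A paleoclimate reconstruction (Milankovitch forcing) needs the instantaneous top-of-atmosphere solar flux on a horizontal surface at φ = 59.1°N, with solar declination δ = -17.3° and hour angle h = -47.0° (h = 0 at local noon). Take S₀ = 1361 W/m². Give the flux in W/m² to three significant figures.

108 W/m²

cos θ_z = sin φ sin δ + cos φ cos δ cos h = -0.255167 + 0.334390 = 0.079223.
Flux = S₀ · cos θ_z = 1361 × 0.079223 = 107.8 W/m².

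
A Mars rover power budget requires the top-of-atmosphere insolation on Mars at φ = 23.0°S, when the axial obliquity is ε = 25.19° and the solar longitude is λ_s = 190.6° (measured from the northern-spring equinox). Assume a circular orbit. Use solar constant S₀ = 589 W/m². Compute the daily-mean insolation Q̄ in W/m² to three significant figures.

Q̄ ≈ 181 W/m²

Solar declination: sin δ = sin ε · sin λ_s = sin 25.19° × sin 190.6° = -0.07829, so δ = -4.490°.
cos H₀ = −tan(-23.0°) tan(-4.490°) = -0.0333, H₀ = 1.6041 rad.
Bracket: H₀ sin φ sin δ + cos φ cos δ sin H₀ = 1.6041×-0.39073×-0.07829 + 0.92050×0.99693×0.99944 = 0.049070 + 0.917160 = 0.966230.
Q̄ = (S₀/π) × [bracket] = (589/π) × 0.966230 = 181.2 W/m².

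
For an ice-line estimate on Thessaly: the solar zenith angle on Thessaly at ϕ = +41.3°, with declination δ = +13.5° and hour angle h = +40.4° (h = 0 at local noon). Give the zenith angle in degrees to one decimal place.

θ_z = 44.7°

cos θ_z = sin ϕ sin δ + cos ϕ cos δ cos h = 0.154074 + 0.556309 = 0.710383.
θ_z = arccos(0.710383) = 44.7°.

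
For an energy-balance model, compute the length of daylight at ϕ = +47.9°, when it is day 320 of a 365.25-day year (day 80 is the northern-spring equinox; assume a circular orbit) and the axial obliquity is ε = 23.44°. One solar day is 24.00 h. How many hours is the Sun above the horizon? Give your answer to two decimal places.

8.94 h

Solar longitude: L_s = 360° × (320 − 80)/365.25 = 236.550°.
sin δ = sin 23.44° × sin 236.550° = -0.33190, so δ = -19.384°.
cos h₀ = −tan ϕ · tan δ = −tan(+47.9°) × tan(-19.384°) = 0.3894, so h₀ = 1.1708 rad = 67.08°.
Daylight = 2h₀/(2π) × 24.00 h = (1.1708/π) × 24.00 = 8.94 h.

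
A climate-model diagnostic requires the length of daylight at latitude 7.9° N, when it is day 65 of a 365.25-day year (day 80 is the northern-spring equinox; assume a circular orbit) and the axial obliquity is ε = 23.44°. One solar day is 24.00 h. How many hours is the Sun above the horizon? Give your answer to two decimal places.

Solar longitude: λ_s = 360° × (65 − 80)/365.25 = -14.784°, i.e. -14.784° + 360° = 345.216°.
sin δ = sin 23.44° × sin 345.216° = -0.10151, so δ = -5.826°.
cos H₀ = −tan φ · tan δ = −tan(+7.9°) × tan(-5.826°) = 0.0142, so H₀ = 1.5566 rad = 89.19°.
Daylight = 2H₀/(2π) × 24.00 h = (1.5566/π) × 24.00 = 11.89 h.

11.89 h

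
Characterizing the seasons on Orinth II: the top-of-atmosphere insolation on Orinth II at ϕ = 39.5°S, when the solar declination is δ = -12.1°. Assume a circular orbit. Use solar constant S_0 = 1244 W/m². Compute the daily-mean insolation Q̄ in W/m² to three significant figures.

cos h₀ = −tan(-39.5°) tan(-12.100°) = -0.1767, h₀ = 1.7485 rad.
Bracket: h₀ sin ϕ sin δ + cos ϕ cos δ sin h₀ = 1.7485×-0.63608×-0.20962 + 0.77162×0.97778×0.98426 = 0.233136 + 0.742599 = 0.975735.
Q̄ = (S_0/π) × [bracket] = (1244/π) × 0.975735 = 386.4 W/m².

Q̄ ≈ 386 W/m²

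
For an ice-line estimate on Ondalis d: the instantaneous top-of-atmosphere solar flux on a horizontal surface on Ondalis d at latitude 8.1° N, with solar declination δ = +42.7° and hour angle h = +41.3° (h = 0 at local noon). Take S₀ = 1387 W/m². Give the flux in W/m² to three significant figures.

cos θ_z = sin φ sin δ + cos φ cos δ cos h = 0.095554 + 0.546607 = 0.642161.
Flux = S₀ · cos θ_z = 1387 × 0.642161 = 890.7 W/m².

891 W/m²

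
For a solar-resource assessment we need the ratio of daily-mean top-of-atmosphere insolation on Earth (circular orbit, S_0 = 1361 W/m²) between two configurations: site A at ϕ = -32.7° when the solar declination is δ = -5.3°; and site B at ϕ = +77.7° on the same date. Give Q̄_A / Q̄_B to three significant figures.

— Configuration A (ϕ=-32.7°):
cos h₀ = −tan(-32.7°) tan(-5.300°) = -0.0596, h₀ = 1.6304 rad.
Bracket: h₀ sin ϕ sin δ + cos ϕ cos δ sin h₀ = 1.6304×-0.54024×-0.09237 + 0.84151×0.99572×0.99822 = 0.081360 + 0.836417 = 0.917777.
Q̄ = (S_0/π) × [bracket] = (1361/π) × 0.917777 = 397.60 W/m².
— Configuration B (ϕ=+77.7°):
cos h₀ = −tan(+77.7°) tan(-5.300°) = 0.4255, h₀ = 1.1313 rad.
Bracket: h₀ sin ϕ sin δ + cos ϕ cos δ sin h₀ = 1.1313×0.97705×-0.09237 + 0.21303×0.99572×0.90497 = -0.102100 + 0.191961 = 0.089861.
Q̄ = (S_0/π) × [bracket] = (1361/π) × 0.089861 = 38.930 W/m².
Ratio Q̄_A / Q̄_B = 397.60 / 38.930 = 10.21.

Q̄_A / Q̄_B ≈ 10.2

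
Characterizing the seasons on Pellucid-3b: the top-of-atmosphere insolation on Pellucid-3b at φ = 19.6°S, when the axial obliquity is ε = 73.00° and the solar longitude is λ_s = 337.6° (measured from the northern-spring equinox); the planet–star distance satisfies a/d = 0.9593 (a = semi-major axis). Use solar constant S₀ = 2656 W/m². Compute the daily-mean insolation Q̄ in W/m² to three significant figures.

Q̄ ≈ 839 W/m²

Solar declination: sin δ = sin ε · sin λ_s = sin 73.00° × sin 337.6° = -0.36442, so δ = -21.372°.
cos H₀ = −tan(-19.6°) tan(-21.372°) = -0.1393, H₀ = 1.7106 rad.
Bracket: H₀ sin φ sin δ + cos φ cos δ sin H₀ = 1.7106×-0.33545×-0.36442 + 0.94206×0.93123×0.99024 = 0.209112 + 0.868712 = 1.077824.
Inverse-square distance factor (a/d)² = 0.9593² = 0.920256.
Q̄ = (S₀/π) × 0.920256 × [bracket] = (2656/π) × 0.920256 × 1.077824 = 838.6 W/m².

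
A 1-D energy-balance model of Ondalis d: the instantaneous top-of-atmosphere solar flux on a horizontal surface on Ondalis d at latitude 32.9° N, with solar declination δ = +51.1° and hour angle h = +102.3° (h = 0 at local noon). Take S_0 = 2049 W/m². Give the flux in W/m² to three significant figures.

636 W/m²

cos θ_z = sin ϕ sin δ + cos ϕ cos δ cos h = 0.422722 + -0.112320 = 0.310402.
Flux = S_0 · cos θ_z = 2049 × 0.310402 = 636.0 W/m².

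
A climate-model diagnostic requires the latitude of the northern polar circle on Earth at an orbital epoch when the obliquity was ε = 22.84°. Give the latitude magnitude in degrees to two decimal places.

67.16°

The polar circle is the lowest latitude that experiences at least one full rotation of continuous daylight at the northern-summer solstice; it lies at |φ| = 90° − ε = 90° − 22.84° = 67.16°.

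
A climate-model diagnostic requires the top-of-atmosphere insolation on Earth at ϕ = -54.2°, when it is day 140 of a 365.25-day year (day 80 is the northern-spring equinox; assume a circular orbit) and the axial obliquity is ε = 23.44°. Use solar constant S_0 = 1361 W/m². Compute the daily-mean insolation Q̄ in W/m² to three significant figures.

Q̄ ≈ 80.6 W/m²

Solar longitude: L_s = 360° × (140 − 80)/365.25 = 59.138°.
sin δ = sin 23.44° × sin 59.138° = 0.34146, so δ = +19.966°.
cos h₀ = −tan(-54.2°) tan(+19.966°) = 0.5037, h₀ = 1.0429 rad.
Bracket: h₀ sin ϕ sin δ + cos ϕ cos δ sin h₀ = 1.0429×-0.81106×0.34146 + 0.58496×0.93990×0.86386 = -0.288825 + 0.474954 = 0.186129.
Q̄ = (S_0/π) × [bracket] = (1361/π) × 0.186129 = 80.63 W/m².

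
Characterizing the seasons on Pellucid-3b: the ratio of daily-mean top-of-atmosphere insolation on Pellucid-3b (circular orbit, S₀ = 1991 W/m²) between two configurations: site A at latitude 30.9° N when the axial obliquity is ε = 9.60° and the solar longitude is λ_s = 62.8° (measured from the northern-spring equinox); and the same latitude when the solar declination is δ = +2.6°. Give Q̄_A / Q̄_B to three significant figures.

Q̄_A / Q̄_B ≈ 1.09

— Configuration A (φ=+30.9°):
Solar declination: sin δ = sin ε · sin λ_s = sin 9.60° × sin 62.8° = 0.14833, so δ = +8.530°.
cos H₀ = −tan(+30.9°) tan(+8.530°) = -0.0898, H₀ = 1.6607 rad.
Bracket: H₀ sin φ sin δ + cos φ cos δ sin H₀ = 1.6607×0.51354×0.14833 + 0.85806×0.98894×0.99596 = 0.126501 + 0.845142 = 0.971643.
Q̄ = (S₀/π) × [bracket] = (1991/π) × 0.971643 = 615.78 W/m².
— Configuration B (φ=+30.9°):
cos H₀ = −tan(+30.9°) tan(+2.600°) = -0.0272, H₀ = 1.5980 rad.
Bracket: H₀ sin φ sin δ + cos φ cos δ sin H₀ = 1.5980×0.51354×0.04536 + 0.85806×0.99897×0.99963 = 0.037224 + 0.856859 = 0.894083.
Q̄ = (S₀/π) × [bracket] = (1991/π) × 0.894083 = 566.63 W/m².
Ratio Q̄_A / Q̄_B = 615.78 / 566.63 = 1.087.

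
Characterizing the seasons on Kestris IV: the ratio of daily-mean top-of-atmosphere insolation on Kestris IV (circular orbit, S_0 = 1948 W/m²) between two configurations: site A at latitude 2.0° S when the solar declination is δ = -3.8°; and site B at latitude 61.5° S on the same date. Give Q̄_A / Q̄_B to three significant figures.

Q̄_A / Q̄_B ≈ 1.75

— Configuration A (ϕ=-2.0°):
cos h₀ = −tan(-2.0°) tan(-3.800°) = -0.0023, h₀ = 1.5731 rad.
Bracket: h₀ sin ϕ sin δ + cos ϕ cos δ sin h₀ = 1.5731×-0.03490×-0.06627 + 0.99939×0.99780×1.00000 = 0.003638 + 0.997191 = 1.000829.
Q̄ = (S_0/π) × [bracket] = (1948/π) × 1.000829 = 620.58 W/m².
— Configuration B (ϕ=-61.5°):
cos h₀ = −tan(-61.5°) tan(-3.800°) = -0.1223, h₀ = 1.6934 rad.
Bracket: h₀ sin ϕ sin δ + cos ϕ cos δ sin h₀ = 1.6934×-0.87882×-0.06627 + 0.47716×0.99780×0.99249 = 0.098623 + 0.472535 = 0.571158.
Q̄ = (S_0/π) × [bracket] = (1948/π) × 0.571158 = 354.16 W/m².
Ratio Q̄_A / Q̄_B = 620.58 / 354.16 = 1.752.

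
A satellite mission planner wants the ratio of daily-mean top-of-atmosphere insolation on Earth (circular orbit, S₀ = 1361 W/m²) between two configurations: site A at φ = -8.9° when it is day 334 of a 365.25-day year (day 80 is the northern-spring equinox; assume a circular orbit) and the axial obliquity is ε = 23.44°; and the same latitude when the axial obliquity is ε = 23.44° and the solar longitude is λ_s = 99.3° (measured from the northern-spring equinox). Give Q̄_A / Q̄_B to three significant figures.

Q̄_A / Q̄_B ≈ 1.24

— Configuration A (φ=-8.9°):
Solar longitude: λ_s = 360° × (334 − 80)/365.25 = 250.349°.
sin δ = sin 23.44° × sin 250.349° = -0.37462, so δ = -22.001°.
cos H₀ = −tan(-8.9°) tan(-22.001°) = -0.0633, H₀ = 1.6341 rad.
Bracket: H₀ sin φ sin δ + cos φ cos δ sin H₀ = 1.6341×-0.15471×-0.37462 + 0.98796×0.92718×0.99800 = 0.094708 + 0.914185 = 1.008893.
Q̄ = (S₀/π) × [bracket] = (1361/π) × 1.008893 = 437.07 W/m².
— Configuration B (φ=-8.9°):
Solar declination: sin δ = sin ε · sin λ_s = sin 23.44° × sin 99.3° = 0.39256, so δ = +23.114°.
cos H₀ = −tan(-8.9°) tan(+23.114°) = 0.0668, H₀ = 1.5039 rad.
Bracket: H₀ sin φ sin δ + cos φ cos δ sin H₀ = 1.5039×-0.15471×0.39256 + 0.98796×0.91973×0.99776 = -0.091336 + 0.906621 = 0.815285.
Q̄ = (S₀/π) × [bracket] = (1361/π) × 0.815285 = 353.20 W/m².
Ratio Q̄_A / Q̄_B = 437.07 / 353.20 = 1.237.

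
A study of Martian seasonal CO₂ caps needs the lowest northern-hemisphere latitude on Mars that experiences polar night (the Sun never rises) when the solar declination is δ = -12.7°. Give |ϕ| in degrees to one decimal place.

|ϕ| = 77.3°

Polar night requires cos h₀ = −tan ϕ tan δ ≥ 1, i.e. tan ϕ tan δ ≤ −1.
The boundary is |tan ϕ| · |tan δ| = 1, so |ϕ| = 90° − |δ| = 90° − 12.7° = 77.3° in the northern hemisphere.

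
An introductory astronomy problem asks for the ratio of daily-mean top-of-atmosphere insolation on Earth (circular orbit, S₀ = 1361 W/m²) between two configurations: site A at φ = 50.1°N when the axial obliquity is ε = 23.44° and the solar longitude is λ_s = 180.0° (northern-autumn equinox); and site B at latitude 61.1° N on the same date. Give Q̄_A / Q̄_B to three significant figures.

— Configuration A (φ=+50.1°):
Solar declination: sin δ = sin ε · sin λ_s = sin 23.44° × sin 180.0° = 0.00000, so δ = +0.000°.
cos H₀ = −tan(+50.1°) tan(+0.000°) = -0.0000, H₀ = 1.5708 rad.
Bracket: H₀ sin φ sin δ + cos φ cos δ sin H₀ = 1.5708×0.76717×0.00000 + 0.64145×1.00000×1.00000 = 0.000000 + 0.641450 = 0.641450.
Q̄ = (S₀/π) × [bracket] = (1361/π) × 0.641450 = 277.89 W/m².
— Configuration B (φ=+61.1°):
cos H₀ = −tan(+61.1°) tan(+0.000°) = -0.0000, H₀ = 1.5708 rad.
Bracket: H₀ sin φ sin δ + cos φ cos δ sin H₀ = 1.5708×0.87546×0.00000 + 0.48328×1.00000×1.00000 = 0.000000 + 0.483280 = 0.483280.
Q̄ = (S₀/π) × [bracket] = (1361/π) × 0.483280 = 209.37 W/m².
Ratio Q̄_A / Q̄_B = 277.89 / 209.37 = 1.327.

Q̄_A / Q̄_B ≈ 1.33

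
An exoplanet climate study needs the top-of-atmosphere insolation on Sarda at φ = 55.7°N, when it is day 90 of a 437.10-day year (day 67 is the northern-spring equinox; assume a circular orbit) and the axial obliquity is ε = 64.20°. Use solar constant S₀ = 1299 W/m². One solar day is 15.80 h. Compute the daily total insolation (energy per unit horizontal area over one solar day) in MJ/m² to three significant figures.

22.9 MJ/m²

Solar longitude: λ_s = 360° × (90 − 67)/437.10 = 18.943°.
sin δ = sin 64.20° × sin 18.943° = 0.29227, so δ = +16.994°.
cos H₀ = −tan(+55.7°) tan(+16.994°) = -0.4480, H₀ = 2.0353 rad.
Bracket: H₀ sin φ sin δ + cos φ cos δ sin H₀ = 2.0353×0.82610×0.29227 + 0.56353×0.95634×0.89403 = 0.491411 + 0.481816 = 0.973227.
Q̄ = (S₀/π) × [bracket] = (1299/π) × 0.973227 = 402.41 W/m².
Daily total = Q̄ × 15.80 h × 3600 s/h = 402.41 × 15.80 × 3600 / 10⁶ = 22.89 MJ/m².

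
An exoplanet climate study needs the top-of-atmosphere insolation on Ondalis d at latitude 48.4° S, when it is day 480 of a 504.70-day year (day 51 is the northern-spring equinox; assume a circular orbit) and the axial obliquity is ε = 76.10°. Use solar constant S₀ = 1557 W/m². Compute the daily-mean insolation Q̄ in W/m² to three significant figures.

Q̄ ≈ 914 W/m²

Solar longitude: λ_s = 360° × (480 − 51)/504.70 = 306.004°.
sin δ = sin 76.10° × sin 306.004° = -0.78529, so δ = -51.748°.
cos H₀ = −tan(-48.4°) tan(-51.748°) = -1.4286 ≤ −1 ⇒ polar day, H₀ = π.
Bracket: H₀ sin φ sin δ + cos φ cos δ sin H₀ = 3.1416×-0.74780×-0.78529 + 0.66393×0.61913×0.00000 = 1.844873 + 0.000000 = 1.844873.
Q̄ = (S₀/π) × [bracket] = (1557/π) × 1.844873 = 914.3 W/m².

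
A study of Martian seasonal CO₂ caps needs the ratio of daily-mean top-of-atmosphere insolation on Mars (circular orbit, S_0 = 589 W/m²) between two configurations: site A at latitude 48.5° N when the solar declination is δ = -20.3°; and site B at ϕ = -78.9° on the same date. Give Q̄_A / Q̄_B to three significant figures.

— Configuration A (ϕ=+48.5°):
cos h₀ = −tan(+48.5°) tan(-20.300°) = 0.4181, h₀ = 1.1394 rad.
Bracket: h₀ sin ϕ sin δ + cos ϕ cos δ sin h₀ = 1.1394×0.74896×-0.34694 + 0.66262×0.93789×0.90840 = -0.296066 + 0.564539 = 0.268473.
Q̄ = (S_0/π) × [bracket] = (589/π) × 0.268473 = 50.335 W/m².
— Configuration B (ϕ=-78.9°):
cos h₀ = −tan(-78.9°) tan(-20.300°) = -1.8855 ≤ −1 ⇒ polar day, h₀ = π.
Bracket: h₀ sin ϕ sin δ + cos ϕ cos δ sin h₀ = 3.1416×-0.98129×-0.34694 + 0.19252×0.93789×0.00000 = 1.069554 + 0.000000 = 1.069554.
Q̄ = (S_0/π) × [bracket] = (589/π) × 1.069554 = 200.52 W/m².
Ratio Q̄_A / Q̄_B = 50.335 / 200.52 = 0.2510.

Q̄_A / Q̄_B ≈ 0.251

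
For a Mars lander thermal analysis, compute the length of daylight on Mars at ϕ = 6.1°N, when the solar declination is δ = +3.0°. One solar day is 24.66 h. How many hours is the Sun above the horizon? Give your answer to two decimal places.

cos h₀ = −tan ϕ · tan δ = −tan(+6.1°) × tan(+3.000°) = -0.0056, so h₀ = 1.5764 rad = 90.32°.
Daylight = 2h₀/(2π) × 24.66 h = (1.5764/π) × 24.66 = 12.37 h.

12.37 h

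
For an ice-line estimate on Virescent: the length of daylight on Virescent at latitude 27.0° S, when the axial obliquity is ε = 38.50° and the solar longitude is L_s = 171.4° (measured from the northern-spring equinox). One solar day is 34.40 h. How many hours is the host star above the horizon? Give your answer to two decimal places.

Solar declination: sin δ = sin ε · sin L_s = sin 38.50° × sin 171.4° = 0.09309, so δ = +5.341°.
cos h₀ = −tan ϕ · tan δ = −tan(-27.0°) × tan(+5.341°) = 0.0476, so h₀ = 1.5231 rad = 87.27°.
Daylight = 2h₀/(2π) × 34.40 h = (1.5231/π) × 34.40 = 16.68 h.

16.68 h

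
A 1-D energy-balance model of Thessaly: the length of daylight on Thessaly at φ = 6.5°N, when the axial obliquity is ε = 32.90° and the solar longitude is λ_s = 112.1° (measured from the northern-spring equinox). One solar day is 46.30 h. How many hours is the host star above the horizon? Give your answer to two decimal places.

Solar declination: sin δ = sin ε · sin λ_s = sin 32.90° × sin 112.1° = 0.50327, so δ = +30.216°.
cos H₀ = −tan φ · tan δ = −tan(+6.5°) × tan(+30.216°) = -0.0664, so H₀ = 1.6372 rad = 93.80°.
Daylight = 2H₀/(2π) × 46.30 h = (1.6372/π) × 46.30 = 24.13 h.

24.13 h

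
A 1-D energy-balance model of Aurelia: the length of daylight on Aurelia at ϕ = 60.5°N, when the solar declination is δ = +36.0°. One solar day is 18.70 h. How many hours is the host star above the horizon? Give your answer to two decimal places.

Sunrise equation: cos h₀ = −tan ϕ · tan δ = -1.2842 ≤ −1, so the host star never sets (polar day) and h₀ = π.
Daylight = 2h₀/(2π) × 18.70 h = (3.1416/π) × 18.70 = 18.70 h.

18.70 h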